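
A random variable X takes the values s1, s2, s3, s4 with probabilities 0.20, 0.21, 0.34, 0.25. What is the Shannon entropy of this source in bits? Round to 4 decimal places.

H = −Σ pᵢ log₂ pᵢ.
−0.20·log₂(0.20) = 0.4644
−0.21·log₂(0.21) = 0.4728
−0.34·log₂(0.34) = 0.5292
−0.25·log₂(0.25) = 0.5000
Sum ≈ 1.9664 → 1.9664 bits.

1.9664 bits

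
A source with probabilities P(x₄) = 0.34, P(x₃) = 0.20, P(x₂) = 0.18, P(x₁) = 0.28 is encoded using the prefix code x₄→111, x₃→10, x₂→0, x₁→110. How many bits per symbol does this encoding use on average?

L̄ = Σ pᵢ·ℓᵢ = 0.34·3 + 0.20·2 + 0.18·1 + 0.28·3 = 2.44 bits/symbol.

2.44 bits/symbol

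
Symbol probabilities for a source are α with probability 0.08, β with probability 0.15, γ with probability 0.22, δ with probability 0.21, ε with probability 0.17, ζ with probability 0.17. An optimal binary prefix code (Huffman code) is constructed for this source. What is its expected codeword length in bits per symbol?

Repeatedly combine the two least-probable nodes; the expected code length is the sum of the merged weights.
merge 2/25 + 3/20 → 23/100
merge 17/100 + 17/100 → 17/50
merge 21/100 + 11/50 → 43/100
merge 23/100 + 17/50 → 57/100
merge 43/100 + 57/100 → 1
L = 23/100 + 17/50 + 43/100 + 57/100 + 1 = 257/100 = 2.57 bits/symbol.

2.57 bits/symbol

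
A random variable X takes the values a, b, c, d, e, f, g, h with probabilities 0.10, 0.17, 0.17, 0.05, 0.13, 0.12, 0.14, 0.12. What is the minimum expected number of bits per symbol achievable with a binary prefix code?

Repeatedly combine the two least-probable nodes; the expected code length is the sum of the merged weights.
merge 1/20 + 1/10 → 3/20
merge 3/25 + 3/25 → 6/25
merge 13/100 + 7/50 → 27/100
merge 3/20 + 17/100 → 8/25
merge 17/100 + 6/25 → 41/100
merge 27/100 + 8/25 → 59/100
merge 41/100 + 59/100 → 1
L = 3/20 + 6/25 + 27/100 + 8/25 + 41/100 + 59/100 + 1 = 149/50 = 2.98 bits/symbol.

2.98 bits/symbol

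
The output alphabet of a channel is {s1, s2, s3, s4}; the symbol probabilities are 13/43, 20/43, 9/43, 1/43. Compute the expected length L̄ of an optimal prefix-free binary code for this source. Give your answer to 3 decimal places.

Repeatedly combine the two least-probable nodes; the expected code length is the sum of the merged weights.
merge 1/43 + 9/43 → 10/43
merge 10/43 + 13/43 → 23/43
merge 20/43 + 23/43 → 1
L = 10/43 + 23/43 + 1 = 76/43 ≈ 1.767 bits/symbol.

1.767 bits/symbol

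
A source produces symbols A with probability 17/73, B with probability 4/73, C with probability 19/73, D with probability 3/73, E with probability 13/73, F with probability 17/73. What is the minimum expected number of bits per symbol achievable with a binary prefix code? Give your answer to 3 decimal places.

Repeatedly combine the two least-probable nodes; the expected code length is the sum of the merged weights.
merge 3/73 + 4/73 → 7/73
merge 7/73 + 13/73 → 20/73
merge 17/73 + 17/73 → 34/73
merge 19/73 + 20/73 → 39/73
merge 34/73 + 39/73 → 1
L = 7/73 + 20/73 + 34/73 + 39/73 + 1 = 173/73 ≈ 2.370 bits/symbol.

2.370 bits/symbol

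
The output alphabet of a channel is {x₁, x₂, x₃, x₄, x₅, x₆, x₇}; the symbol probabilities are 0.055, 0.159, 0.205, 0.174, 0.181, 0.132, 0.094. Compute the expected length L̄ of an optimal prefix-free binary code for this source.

Repeatedly combine the two least-probable nodes; the expected code length is the sum of the merged weights.
merge 11/200 + 47/500 → 149/1000
merge 33/250 + 149/1000 → 281/1000
merge 159/1000 + 87/500 → 333/1000
merge 181/1000 + 41/200 → 193/500
merge 281/1000 + 333/1000 → 307/500
merge 193/500 + 307/500 → 1
L = 149/1000 + 281/1000 + 333/1000 + 193/500 + 307/500 + 1 = 2763/1000 = 2.763 bits/symbol.

2.763 bits/symbol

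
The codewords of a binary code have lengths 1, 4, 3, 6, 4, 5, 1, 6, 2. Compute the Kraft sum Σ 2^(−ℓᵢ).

With common denominator 2^6 = 64: Σ 2^(−ℓᵢ) = 32/64 + 4/64 + 8/64 + 1/64 + 4/64 + 2/64 + 32/64 + 1/64 + 16/64 = 100/64 = 1.5625.

1.5625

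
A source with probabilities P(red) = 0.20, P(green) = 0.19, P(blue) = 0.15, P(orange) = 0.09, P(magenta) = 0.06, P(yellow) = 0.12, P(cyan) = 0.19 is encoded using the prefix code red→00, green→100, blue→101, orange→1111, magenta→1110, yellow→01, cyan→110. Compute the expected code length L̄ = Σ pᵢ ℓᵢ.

2.83 bits/symbol

L̄ = Σ pᵢ·ℓᵢ = 0.20·2 + 0.19·3 + 0.15·3 + 0.09·4 + 0.06·4 + 0.12·2 + 0.19·3 = 2.83 bits/symbol.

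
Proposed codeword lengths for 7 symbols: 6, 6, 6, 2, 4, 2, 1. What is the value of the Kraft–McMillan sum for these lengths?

1.109375

With common denominator 2^6 = 64: Σ 2^(−ℓᵢ) = 1/64 + 1/64 + 1/64 + 16/64 + 4/64 + 16/64 + 32/64 = 71/64 = 1.109375.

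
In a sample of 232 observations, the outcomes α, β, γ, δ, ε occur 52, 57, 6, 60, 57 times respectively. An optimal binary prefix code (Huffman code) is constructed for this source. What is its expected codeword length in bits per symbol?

2.25 bits/symbol

Probabilities are the counts divided by 232.
Repeatedly combine the two least-probable nodes; the expected code length is the sum of the merged weights.
merge 3/116 + 13/58 → 1/4
merge 57/232 + 57/232 → 57/116
merge 1/4 + 15/58 → 59/116
merge 57/116 + 59/116 → 1
L = 1/4 + 57/116 + 59/116 + 1 = 9/4 = 2.25 bits/symbol.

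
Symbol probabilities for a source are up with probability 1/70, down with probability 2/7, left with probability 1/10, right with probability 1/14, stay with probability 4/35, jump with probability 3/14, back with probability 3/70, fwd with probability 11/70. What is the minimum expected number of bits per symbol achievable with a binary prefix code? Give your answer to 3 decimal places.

Repeatedly combine the two least-probable nodes; the expected code length is the sum of the merged weights.
merge 1/70 + 3/70 → 2/35
merge 2/35 + 1/14 → 9/70
merge 1/10 + 4/35 → 3/14
merge 9/70 + 11/70 → 2/7
merge 3/14 + 3/14 → 3/7
merge 2/7 + 2/7 → 4/7
merge 3/7 + 4/7 → 1
L = 2/35 + 9/70 + 3/14 + 2/7 + 3/7 + 4/7 + 1 = 94/35 ≈ 2.686 bits/symbol.

2.686 bits/symbol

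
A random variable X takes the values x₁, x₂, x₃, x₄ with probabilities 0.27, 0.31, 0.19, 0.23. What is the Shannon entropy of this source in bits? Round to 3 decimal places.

H = −Σ pᵢ log₂ pᵢ.
−0.27·log₂(0.27) = 0.5100
−0.31·log₂(0.31) = 0.5238
−0.19·log₂(0.19) = 0.4552
−0.23·log₂(0.23) = 0.4877
Sum ≈ 1.9767 → 1.977 bits.

1.977 bits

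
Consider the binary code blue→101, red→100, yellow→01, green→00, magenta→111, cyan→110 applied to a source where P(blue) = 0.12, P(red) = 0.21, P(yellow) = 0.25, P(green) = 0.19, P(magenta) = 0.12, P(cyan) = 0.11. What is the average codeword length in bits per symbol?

L̄ = Σ pᵢ·ℓᵢ = 0.12·3 + 0.21·3 + 0.25·2 + 0.19·2 + 0.12·3 + 0.11·3 = 2.56 bits/symbol.

2.56 bits/symbol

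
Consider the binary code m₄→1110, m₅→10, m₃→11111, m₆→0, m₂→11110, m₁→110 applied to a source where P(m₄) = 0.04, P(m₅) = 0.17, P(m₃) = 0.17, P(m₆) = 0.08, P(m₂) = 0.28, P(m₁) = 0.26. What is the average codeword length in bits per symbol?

3.61 bits/symbol

L̄ = Σ pᵢ·ℓᵢ = 0.04·4 + 0.17·2 + 0.17·5 + 0.08·1 + 0.28·5 + 0.26·3 = 3.61 bits/symbol.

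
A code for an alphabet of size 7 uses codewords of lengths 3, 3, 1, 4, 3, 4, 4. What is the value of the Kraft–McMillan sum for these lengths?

With common denominator 2^4 = 16: Σ 2^(−ℓᵢ) = 2/16 + 2/16 + 8/16 + 1/16 + 2/16 + 1/16 + 1/16 = 17/16 = 1.0625.

1.0625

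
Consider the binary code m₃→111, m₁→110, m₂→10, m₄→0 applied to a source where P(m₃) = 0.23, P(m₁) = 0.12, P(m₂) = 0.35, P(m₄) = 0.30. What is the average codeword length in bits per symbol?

2.05 bits/symbol

L̄ = Σ pᵢ·ℓᵢ = 0.23·3 + 0.12·3 + 0.35·2 + 0.30·1 = 2.05 bits/symbol.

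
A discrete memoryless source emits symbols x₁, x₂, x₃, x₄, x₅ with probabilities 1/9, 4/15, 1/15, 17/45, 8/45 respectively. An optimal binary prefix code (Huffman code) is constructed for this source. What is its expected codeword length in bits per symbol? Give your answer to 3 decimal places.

Repeatedly combine the two least-probable nodes; the expected code length is the sum of the merged weights.
merge 1/15 + 1/9 → 8/45
merge 8/45 + 8/45 → 16/45
merge 4/15 + 16/45 → 28/45
merge 17/45 + 28/45 → 1
L = 8/45 + 16/45 + 28/45 + 1 = 97/45 ≈ 2.156 bits/symbol.

2.156 bits/symbol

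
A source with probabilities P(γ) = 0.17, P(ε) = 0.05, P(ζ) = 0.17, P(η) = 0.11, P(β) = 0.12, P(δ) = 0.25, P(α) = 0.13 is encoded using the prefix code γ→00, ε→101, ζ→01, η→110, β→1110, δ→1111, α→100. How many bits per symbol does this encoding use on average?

L̄ = Σ pᵢ·ℓᵢ = 0.17·2 + 0.05·3 + 0.17·2 + 0.11·3 + 0.12·4 + 0.25·4 + 0.13·3 = 3.03 bits/symbol.

3.03 bits/symbol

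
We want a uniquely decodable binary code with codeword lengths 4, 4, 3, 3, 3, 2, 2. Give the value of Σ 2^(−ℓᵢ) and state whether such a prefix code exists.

1; yes

With common denominator 2^4 = 16: Σ 2^(−ℓᵢ) = 1/16 + 1/16 + 2/16 + 2/16 + 2/16 + 4/16 + 4/16 = 16/16 = 1.
Kraft's inequality requires Σ ≤ 1; here Σ = 1 ≤ 1, so such a prefix code exists.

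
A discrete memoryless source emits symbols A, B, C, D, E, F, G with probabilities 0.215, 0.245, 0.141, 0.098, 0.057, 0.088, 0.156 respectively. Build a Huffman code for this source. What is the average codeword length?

Repeatedly combine the two least-probable nodes; the expected code length is the sum of the merged weights.
merge 57/1000 + 11/125 → 29/200
merge 49/500 + 141/1000 → 239/1000
merge 29/200 + 39/250 → 301/1000
merge 43/200 + 239/1000 → 227/500
merge 49/200 + 301/1000 → 273/500
merge 227/500 + 273/500 → 1
L = 29/200 + 239/1000 + 301/1000 + 227/500 + 273/500 + 1 = 537/200 = 2.685 bits/symbol.

2.685 bits/symbol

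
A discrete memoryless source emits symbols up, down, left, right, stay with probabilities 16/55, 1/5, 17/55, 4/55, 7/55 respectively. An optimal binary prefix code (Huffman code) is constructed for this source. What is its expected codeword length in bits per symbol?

2.2 bits/symbol

Repeatedly combine the two least-probable nodes; the expected code length is the sum of the merged weights.
merge 4/55 + 7/55 → 1/5
merge 1/5 + 1/5 → 2/5
merge 16/55 + 17/55 → 3/5
merge 2/5 + 3/5 → 1
L = 1/5 + 2/5 + 3/5 + 1 = 11/5 = 2.2 bits/symbol.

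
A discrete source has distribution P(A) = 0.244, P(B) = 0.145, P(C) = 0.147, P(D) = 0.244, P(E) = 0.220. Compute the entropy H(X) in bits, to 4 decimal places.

H = −Σ pᵢ log₂ pᵢ.
−0.244·log₂(0.244) = 0.4966
−0.145·log₂(0.145) = 0.4040
−0.147·log₂(0.147) = 0.4066
−0.244·log₂(0.244) = 0.4966
−0.220·log₂(0.220) = 0.4806
Sum ≈ 2.2842 → 2.2842 bits.

2.2842 bits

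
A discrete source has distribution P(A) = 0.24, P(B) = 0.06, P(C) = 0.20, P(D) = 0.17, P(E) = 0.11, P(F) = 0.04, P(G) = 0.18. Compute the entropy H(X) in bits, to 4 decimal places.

H = −Σ pᵢ log₂ pᵢ.
−0.24·log₂(0.24) = 0.4941
−0.06·log₂(0.06) = 0.2435
−0.20·log₂(0.20) = 0.4644
−0.17·log₂(0.17) = 0.4346
−0.11·log₂(0.11) = 0.3503
−0.04·log₂(0.04) = 0.1858
−0.18·log₂(0.18) = 0.4453
Sum ≈ 2.6180 → 2.6180 bits.

2.6180 bits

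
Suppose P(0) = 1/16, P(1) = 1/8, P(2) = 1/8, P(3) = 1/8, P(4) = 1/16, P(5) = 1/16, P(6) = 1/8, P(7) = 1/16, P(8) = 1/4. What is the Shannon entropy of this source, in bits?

Each probability is a power of 1/2, so log₂(1/p) is an integer.
H = Σ p·log₂(1/p) = 1/16·4 + 1/8·3 + 1/8·3 + 1/8·3 + 1/16·4 + 1/16·4 + 1/8·3 + 1/16·4 + 1/4·2 = 3 bits.

3 bits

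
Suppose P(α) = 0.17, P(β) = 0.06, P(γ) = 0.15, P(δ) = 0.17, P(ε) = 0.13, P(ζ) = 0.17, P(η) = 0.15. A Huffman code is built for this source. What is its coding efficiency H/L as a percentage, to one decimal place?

97.2%

Entropy H = −Σ p log₂ p ≈ 2.7510 bits.
Huffman merges: 3/50+13/100→19/100; 3/20+3/20→3/10; 17/100+17/100→17/50; 17/100+19/100→9/25; 3/10+17/50→16/25; 9/25+16/25→1. L = 283/100 ≈ 2.8300.
Efficiency = H/L = 2.7510/2.8300 = 97.2%.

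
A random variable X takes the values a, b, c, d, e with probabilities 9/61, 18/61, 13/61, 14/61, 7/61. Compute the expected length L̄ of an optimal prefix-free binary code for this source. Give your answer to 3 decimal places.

Repeatedly combine the two least-probable nodes; the expected code length is the sum of the merged weights.
merge 7/61 + 9/61 → 16/61
merge 13/61 + 14/61 → 27/61
merge 16/61 + 18/61 → 34/61
merge 27/61 + 34/61 → 1
L = 16/61 + 27/61 + 34/61 + 1 = 138/61 ≈ 2.262 bits/symbol.

2.262 bits/symbol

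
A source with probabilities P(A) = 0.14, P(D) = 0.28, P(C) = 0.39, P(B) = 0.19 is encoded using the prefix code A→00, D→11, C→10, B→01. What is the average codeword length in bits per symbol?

L̄ = Σ pᵢ·ℓᵢ = 0.14·2 + 0.28·2 + 0.39·2 + 0.19·2 = 2 bits/symbol.

2 bits/symbol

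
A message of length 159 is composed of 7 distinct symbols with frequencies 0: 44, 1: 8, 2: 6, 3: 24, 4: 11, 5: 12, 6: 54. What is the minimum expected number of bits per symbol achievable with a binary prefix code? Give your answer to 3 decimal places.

Probabilities are the counts divided by 159.
Repeatedly combine the two least-probable nodes; the expected code length is the sum of the merged weights.
merge 2/53 + 8/159 → 14/159
merge 11/159 + 4/53 → 23/159
merge 14/159 + 23/159 → 37/159
merge 8/53 + 37/159 → 61/159
merge 44/159 + 18/53 → 98/159
merge 61/159 + 98/159 → 1
L = 14/159 + 23/159 + 37/159 + 61/159 + 98/159 + 1 = 392/159 ≈ 2.465 bits/symbol.

2.465 bits/symbol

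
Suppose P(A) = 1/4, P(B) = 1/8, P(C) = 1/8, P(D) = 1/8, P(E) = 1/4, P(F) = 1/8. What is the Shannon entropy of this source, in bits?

2.5 bits

Each probability is a power of 1/2, so log₂(1/p) is an integer.
H = Σ p·log₂(1/p) = 1/4·2 + 1/8·3 + 1/8·3 + 1/8·3 + 1/4·2 + 1/8·3 = 2.5 bits.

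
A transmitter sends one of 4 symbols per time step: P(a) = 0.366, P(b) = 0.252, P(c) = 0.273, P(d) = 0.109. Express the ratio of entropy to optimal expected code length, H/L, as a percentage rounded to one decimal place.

Entropy H = −Σ p log₂ p ≈ 1.8917 bits.
Huffman merges: 109/1000+63/250→361/1000; 273/1000+361/1000→317/500; 183/500+317/500→1. L = 399/200 ≈ 1.9950.
Efficiency = H/L = 1.8917/1.9950 = 94.8%.

94.8%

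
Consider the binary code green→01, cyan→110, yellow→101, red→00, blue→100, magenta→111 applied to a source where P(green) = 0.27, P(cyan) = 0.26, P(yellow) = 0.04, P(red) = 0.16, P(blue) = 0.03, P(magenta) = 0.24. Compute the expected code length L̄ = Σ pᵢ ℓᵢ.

2.57 bits/symbol

L̄ = Σ pᵢ·ℓᵢ = 0.27·2 + 0.26·3 + 0.04·3 + 0.16·2 + 0.03·3 + 0.24·3 = 2.57 bits/symbol.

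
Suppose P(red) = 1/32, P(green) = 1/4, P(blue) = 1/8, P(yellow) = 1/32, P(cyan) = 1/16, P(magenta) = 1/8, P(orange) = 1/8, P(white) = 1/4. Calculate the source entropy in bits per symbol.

2.6875 bits

Each probability is a power of 1/2, so log₂(1/p) is an integer.
H = Σ p·log₂(1/p) = 1/32·5 + 1/4·2 + 1/8·3 + 1/32·5 + 1/16·4 + 1/8·3 + 1/8·3 + 1/4·2 = 2.6875 bits.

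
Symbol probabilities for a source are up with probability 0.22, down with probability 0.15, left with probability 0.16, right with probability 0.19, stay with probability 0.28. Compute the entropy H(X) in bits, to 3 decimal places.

H = −Σ pᵢ log₂ pᵢ.
−0.22·log₂(0.22) = 0.4806
−0.15·log₂(0.15) = 0.4105
−0.16·log₂(0.16) = 0.4230
−0.19·log₂(0.19) = 0.4552
−0.28·log₂(0.28) = 0.5142
Sum ≈ 2.2836 → 2.284 bits.

2.284 bits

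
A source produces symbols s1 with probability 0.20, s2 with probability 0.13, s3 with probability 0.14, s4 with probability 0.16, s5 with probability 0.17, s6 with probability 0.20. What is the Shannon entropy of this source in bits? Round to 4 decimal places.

2.5661 bits

H = −Σ pᵢ log₂ pᵢ.
−0.20·log₂(0.20) = 0.4644
−0.13·log₂(0.13) = 0.3826
−0.14·log₂(0.14) = 0.3971
−0.16·log₂(0.16) = 0.4230
−0.17·log₂(0.17) = 0.4346
−0.20·log₂(0.20) = 0.4644
Sum ≈ 2.5661 → 2.5661 bits.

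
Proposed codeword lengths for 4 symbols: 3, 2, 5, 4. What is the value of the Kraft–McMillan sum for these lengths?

0.46875

With common denominator 2^5 = 32: Σ 2^(−ℓᵢ) = 4/32 + 8/32 + 1/32 + 2/32 = 15/32 = 0.46875.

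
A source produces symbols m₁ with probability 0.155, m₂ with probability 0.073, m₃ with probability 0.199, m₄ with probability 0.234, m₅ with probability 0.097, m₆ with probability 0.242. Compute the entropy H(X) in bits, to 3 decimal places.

H = −Σ pᵢ log₂ pᵢ.
−0.155·log₂(0.155) = 0.4169
−0.073·log₂(0.073) = 0.2756
−0.199·log₂(0.199) = 0.4635
−0.234·log₂(0.234) = 0.4903
−0.097·log₂(0.097) = 0.3265
−0.242·log₂(0.242) = 0.4954
Sum ≈ 2.4682 → 2.468 bits.

2.468 bits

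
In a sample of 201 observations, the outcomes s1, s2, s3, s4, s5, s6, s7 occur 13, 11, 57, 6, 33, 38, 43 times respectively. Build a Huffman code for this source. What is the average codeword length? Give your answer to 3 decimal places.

Probabilities are the counts divided by 201.
Repeatedly combine the two least-probable nodes; the expected code length is the sum of the merged weights.
merge 2/67 + 11/201 → 17/201
merge 13/201 + 17/201 → 10/67
merge 10/67 + 11/67 → 21/67
merge 38/201 + 43/201 → 27/67
merge 19/67 + 21/67 → 40/67
merge 27/67 + 40/67 → 1
L = 17/201 + 10/67 + 21/67 + 27/67 + 40/67 + 1 = 512/201 ≈ 2.547 bits/symbol.

2.547 bits/symbol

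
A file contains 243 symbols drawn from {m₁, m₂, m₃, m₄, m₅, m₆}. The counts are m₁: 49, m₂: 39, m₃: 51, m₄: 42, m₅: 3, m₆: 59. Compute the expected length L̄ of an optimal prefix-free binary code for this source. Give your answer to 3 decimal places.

2.519 bits/symbol

Probabilities are the counts divided by 243.
Repeatedly combine the two least-probable nodes; the expected code length is the sum of the merged weights.
merge 1/81 + 13/81 → 14/81
merge 14/81 + 14/81 → 28/81
merge 49/243 + 17/81 → 100/243
merge 59/243 + 28/81 → 143/243
merge 100/243 + 143/243 → 1
L = 14/81 + 28/81 + 100/243 + 143/243 + 1 = 68/27 ≈ 2.519 bits/symbol.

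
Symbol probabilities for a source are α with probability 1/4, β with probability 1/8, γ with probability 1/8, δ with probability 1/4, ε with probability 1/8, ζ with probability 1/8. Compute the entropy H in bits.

2.5 bits

Each probability is a power of 1/2, so log₂(1/p) is an integer.
H = Σ p·log₂(1/p) = 1/4·2 + 1/8·3 + 1/8·3 + 1/4·2 + 1/8·3 + 1/8·3 = 2.5 bits.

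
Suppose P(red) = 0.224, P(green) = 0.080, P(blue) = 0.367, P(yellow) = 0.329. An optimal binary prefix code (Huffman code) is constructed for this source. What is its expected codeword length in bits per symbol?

Repeatedly combine the two least-probable nodes; the expected code length is the sum of the merged weights.
merge 2/25 + 28/125 → 38/125
merge 38/125 + 329/1000 → 633/1000
merge 367/1000 + 633/1000 → 1
L = 38/125 + 633/1000 + 1 = 1937/1000 = 1.937 bits/symbol.

1.937 bits/symbol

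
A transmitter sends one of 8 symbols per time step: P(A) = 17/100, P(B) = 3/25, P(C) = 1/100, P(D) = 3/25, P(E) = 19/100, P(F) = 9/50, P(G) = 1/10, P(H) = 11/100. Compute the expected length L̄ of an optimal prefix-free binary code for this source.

Repeatedly combine the two least-probable nodes; the expected code length is the sum of the merged weights.
merge 1/100 + 1/10 → 11/100
merge 11/100 + 11/100 → 11/50
merge 3/25 + 3/25 → 6/25
merge 17/100 + 9/50 → 7/20
merge 19/100 + 11/50 → 41/100
merge 6/25 + 7/20 → 59/100
merge 41/100 + 59/100 → 1
L = 11/100 + 11/50 + 6/25 + 7/20 + 41/100 + 59/100 + 1 = 73/25 = 2.92 bits/symbol.

2.92 bits/symbol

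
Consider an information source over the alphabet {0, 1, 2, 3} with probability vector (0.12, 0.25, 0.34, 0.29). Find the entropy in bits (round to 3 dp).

1.914 bits

H = −Σ pᵢ log₂ pᵢ.
−0.12·log₂(0.12) = 0.3671
−0.25·log₂(0.25) = 0.5000
−0.34·log₂(0.34) = 0.5292
−0.29·log₂(0.29) = 0.5179
Sum ≈ 1.9141 → 1.914 bits.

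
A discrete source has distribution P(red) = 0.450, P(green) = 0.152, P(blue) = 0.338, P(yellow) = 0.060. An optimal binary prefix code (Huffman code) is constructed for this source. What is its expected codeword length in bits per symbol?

Repeatedly combine the two least-probable nodes; the expected code length is the sum of the merged weights.
merge 3/50 + 19/125 → 53/250
merge 53/250 + 169/500 → 11/20
merge 9/20 + 11/20 → 1
L = 53/250 + 11/20 + 1 = 881/500 = 1.762 bits/symbol.

1.762 bits/symbol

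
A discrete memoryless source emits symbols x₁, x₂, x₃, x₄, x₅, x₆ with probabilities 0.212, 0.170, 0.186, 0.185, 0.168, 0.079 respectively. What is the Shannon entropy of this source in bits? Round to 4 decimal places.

2.5324 bits

H = −Σ pᵢ log₂ pᵢ.
−0.212·log₂(0.212) = 0.4744
−0.170·log₂(0.170) = 0.4346
−0.186·log₂(0.186) = 0.4514
−0.185·log₂(0.185) = 0.4504
−0.168·log₂(0.168) = 0.4323
−0.079·log₂(0.079) = 0.2893
Sum ≈ 2.5324 → 2.5324 bits.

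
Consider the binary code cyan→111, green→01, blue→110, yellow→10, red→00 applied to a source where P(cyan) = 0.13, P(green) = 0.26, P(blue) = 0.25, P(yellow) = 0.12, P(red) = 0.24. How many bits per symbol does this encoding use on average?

L̄ = Σ pᵢ·ℓᵢ = 0.13·3 + 0.26·2 + 0.25·3 + 0.12·2 + 0.24·2 = 2.38 bits/symbol.

2.38 bits/symbol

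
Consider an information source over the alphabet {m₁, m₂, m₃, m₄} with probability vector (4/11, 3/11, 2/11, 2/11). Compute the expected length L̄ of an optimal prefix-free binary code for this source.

2 bits/symbol

Repeatedly combine the two least-probable nodes; the expected code length is the sum of the merged weights.
merge 2/11 + 2/11 → 4/11
merge 3/11 + 4/11 → 7/11
merge 4/11 + 7/11 → 1
L = 4/11 + 7/11 + 1 = 2 bits/symbol.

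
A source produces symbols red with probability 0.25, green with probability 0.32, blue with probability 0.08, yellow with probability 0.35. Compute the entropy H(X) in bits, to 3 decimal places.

H = −Σ pᵢ log₂ pᵢ.
−0.25·log₂(0.25) = 0.5000
−0.32·log₂(0.32) = 0.5260
−0.08·log₂(0.08) = 0.2915
−0.35·log₂(0.35) = 0.5301
Sum ≈ 1.8476 → 1.848 bits.

1.848 bits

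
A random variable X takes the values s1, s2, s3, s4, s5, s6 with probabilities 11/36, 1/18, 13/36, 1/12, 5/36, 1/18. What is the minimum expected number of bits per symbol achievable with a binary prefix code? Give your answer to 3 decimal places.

2.278 bits/symbol

Repeatedly combine the two least-probable nodes; the expected code length is the sum of the merged weights.
merge 1/18 + 1/18 → 1/9
merge 1/12 + 1/9 → 7/36
merge 5/36 + 7/36 → 1/3
merge 11/36 + 1/3 → 23/36
merge 13/36 + 23/36 → 1
L = 1/9 + 7/36 + 1/3 + 23/36 + 1 = 41/18 ≈ 2.278 bits/symbol.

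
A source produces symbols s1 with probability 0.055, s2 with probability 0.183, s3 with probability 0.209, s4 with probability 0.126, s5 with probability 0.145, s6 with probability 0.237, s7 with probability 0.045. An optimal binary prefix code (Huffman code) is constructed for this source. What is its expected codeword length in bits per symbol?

Repeatedly combine the two least-probable nodes; the expected code length is the sum of the merged weights.
merge 9/200 + 11/200 → 1/10
merge 1/10 + 63/500 → 113/500
merge 29/200 + 183/1000 → 41/125
merge 209/1000 + 113/500 → 87/200
merge 237/1000 + 41/125 → 113/200
merge 87/200 + 113/200 → 1
L = 1/10 + 113/500 + 41/125 + 87/200 + 113/200 + 1 = 1327/500 = 2.654 bits/symbol.

2.654 bits/symbol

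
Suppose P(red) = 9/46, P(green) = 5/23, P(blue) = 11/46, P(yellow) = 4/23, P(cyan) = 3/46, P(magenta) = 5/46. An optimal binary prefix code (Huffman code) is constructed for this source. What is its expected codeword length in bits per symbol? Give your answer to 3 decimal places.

Repeatedly combine the two least-probable nodes; the expected code length is the sum of the merged weights.
merge 3/46 + 5/46 → 4/23
merge 4/23 + 4/23 → 8/23
merge 9/46 + 5/23 → 19/46
merge 11/46 + 8/23 → 27/46
merge 19/46 + 27/46 → 1
L = 4/23 + 8/23 + 19/46 + 27/46 + 1 = 58/23 ≈ 2.522 bits/symbol.

2.522 bits/symbol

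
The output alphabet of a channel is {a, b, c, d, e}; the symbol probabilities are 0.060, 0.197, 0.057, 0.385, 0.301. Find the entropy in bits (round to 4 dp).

1.9924 bits

H = −Σ pᵢ log₂ pᵢ.
−0.060·log₂(0.060) = 0.2435
−0.197·log₂(0.197) = 0.4617
−0.057·log₂(0.057) = 0.2356
−0.385·log₂(0.385) = 0.5302
−0.301·log₂(0.301) = 0.5214
Sum ≈ 1.9924 → 1.9924 bits.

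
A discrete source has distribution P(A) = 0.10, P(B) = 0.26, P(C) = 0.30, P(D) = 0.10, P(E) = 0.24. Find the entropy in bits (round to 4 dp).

H = −Σ pᵢ log₂ pᵢ.
−0.10·log₂(0.10) = 0.3322
−0.26·log₂(0.26) = 0.5053
−0.30·log₂(0.30) = 0.5211
−0.10·log₂(0.10) = 0.3322
−0.24·log₂(0.24) = 0.4941
Sum ≈ 2.1849 → 2.1849 bits.

2.1849 bits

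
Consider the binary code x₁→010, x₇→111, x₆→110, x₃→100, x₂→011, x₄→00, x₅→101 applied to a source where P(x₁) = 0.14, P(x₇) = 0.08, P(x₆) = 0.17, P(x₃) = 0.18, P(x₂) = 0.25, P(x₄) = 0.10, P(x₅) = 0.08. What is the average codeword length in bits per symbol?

2.9 bits/symbol

L̄ = Σ pᵢ·ℓᵢ = 0.14·3 + 0.08·3 + 0.17·3 + 0.18·3 + 0.25·3 + 0.10·2 + 0.08·3 = 2.9 bits/symbol.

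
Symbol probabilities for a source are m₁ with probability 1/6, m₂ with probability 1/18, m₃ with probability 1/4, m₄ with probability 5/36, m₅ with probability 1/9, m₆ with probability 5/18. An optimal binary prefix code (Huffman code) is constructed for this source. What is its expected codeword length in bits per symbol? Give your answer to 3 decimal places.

2.472 bits/symbol

Repeatedly combine the two least-probable nodes; the expected code length is the sum of the merged weights.
merge 1/18 + 1/9 → 1/6
merge 5/36 + 1/6 → 11/36
merge 1/6 + 1/4 → 5/12
merge 5/18 + 11/36 → 7/12
merge 5/12 + 7/12 → 1
L = 1/6 + 11/36 + 5/12 + 7/12 + 1 = 89/36 ≈ 2.472 bits/symbol.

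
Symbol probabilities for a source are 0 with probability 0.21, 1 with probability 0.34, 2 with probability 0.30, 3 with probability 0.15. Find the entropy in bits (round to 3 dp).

H = −Σ pᵢ log₂ pᵢ.
−0.21·log₂(0.21) = 0.4728
−0.34·log₂(0.34) = 0.5292
−0.30·log₂(0.30) = 0.5211
−0.15·log₂(0.15) = 0.4105
Sum ≈ 1.9336 → 1.934 bits.

1.934 bits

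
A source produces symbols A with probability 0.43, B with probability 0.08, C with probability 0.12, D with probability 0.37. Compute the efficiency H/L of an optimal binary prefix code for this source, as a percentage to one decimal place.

Entropy H = −Σ p log₂ p ≈ 1.7129 bits.
Huffman merges: 2/25+3/25→1/5; 1/5+37/100→57/100; 43/100+57/100→1. L = 177/100 ≈ 1.7700.
Efficiency = H/L = 1.7129/1.7700 = 96.8%.

96.8%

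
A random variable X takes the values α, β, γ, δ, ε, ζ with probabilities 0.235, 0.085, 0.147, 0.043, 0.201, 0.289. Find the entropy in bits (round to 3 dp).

2.378 bits

H = −Σ pᵢ log₂ pᵢ.
−0.235·log₂(0.235) = 0.4910
−0.085·log₂(0.085) = 0.3023
−0.147·log₂(0.147) = 0.4066
−0.043·log₂(0.043) = 0.1952
−0.201·log₂(0.201) = 0.4653
−0.289·log₂(0.289) = 0.5176
Sum ≈ 2.3779 → 2.378 bits.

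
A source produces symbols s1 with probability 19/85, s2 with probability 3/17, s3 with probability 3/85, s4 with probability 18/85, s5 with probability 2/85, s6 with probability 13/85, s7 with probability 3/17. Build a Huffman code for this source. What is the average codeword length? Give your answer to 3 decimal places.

2.624 bits/symbol

Repeatedly combine the two least-probable nodes; the expected code length is the sum of the merged weights.
merge 2/85 + 3/85 → 1/17
merge 1/17 + 13/85 → 18/85
merge 3/17 + 3/17 → 6/17
merge 18/85 + 18/85 → 36/85
merge 19/85 + 6/17 → 49/85
merge 36/85 + 49/85 → 1
L = 1/17 + 18/85 + 6/17 + 36/85 + 49/85 + 1 = 223/85 ≈ 2.624 bits/symbol.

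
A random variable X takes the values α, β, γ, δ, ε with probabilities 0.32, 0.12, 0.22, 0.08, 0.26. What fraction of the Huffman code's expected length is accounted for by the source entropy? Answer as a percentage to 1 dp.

98.7%

Entropy H = −Σ p log₂ p ≈ 2.1705 bits.
Huffman merges: 2/25+3/25→1/5; 1/5+11/50→21/50; 13/50+8/25→29/50; 21/50+29/50→1. L = 11/5 ≈ 2.2000.
Efficiency = H/L = 2.1705/2.2000 = 98.7%.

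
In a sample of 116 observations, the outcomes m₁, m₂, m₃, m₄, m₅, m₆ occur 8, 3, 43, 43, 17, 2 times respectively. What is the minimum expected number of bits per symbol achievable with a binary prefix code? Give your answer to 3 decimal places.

Probabilities are the counts divided by 116.
Repeatedly combine the two least-probable nodes; the expected code length is the sum of the merged weights.
merge 1/58 + 3/116 → 5/116
merge 5/116 + 2/29 → 13/116
merge 13/116 + 17/116 → 15/58
merge 15/58 + 43/116 → 73/116
merge 43/116 + 73/116 → 1
L = 5/116 + 13/116 + 15/58 + 73/116 + 1 = 237/116 ≈ 2.043 bits/symbol.

2.043 bits/symbol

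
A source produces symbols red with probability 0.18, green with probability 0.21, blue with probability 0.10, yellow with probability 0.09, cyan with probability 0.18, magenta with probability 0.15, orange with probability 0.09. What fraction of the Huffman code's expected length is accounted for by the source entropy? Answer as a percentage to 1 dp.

97.9%

Entropy H = −Σ p log₂ p ≈ 2.7315 bits.
Huffman merges: 9/100+9/100→9/50; 1/10+3/20→1/4; 9/50+9/50→9/25; 9/50+21/100→39/100; 1/4+9/25→61/100; 39/100+61/100→1. L = 279/100 ≈ 2.7900.
Efficiency = H/L = 2.7315/2.7900 = 97.9%.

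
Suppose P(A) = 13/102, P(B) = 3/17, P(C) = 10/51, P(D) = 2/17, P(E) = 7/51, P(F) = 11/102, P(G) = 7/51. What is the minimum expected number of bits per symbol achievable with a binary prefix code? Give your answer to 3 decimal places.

2.804 bits/symbol

Repeatedly combine the two least-probable nodes; the expected code length is the sum of the merged weights.
merge 11/102 + 2/17 → 23/102
merge 13/102 + 7/51 → 9/34
merge 7/51 + 3/17 → 16/51
merge 10/51 + 23/102 → 43/102
merge 9/34 + 16/51 → 59/102
merge 43/102 + 59/102 → 1
L = 23/102 + 9/34 + 16/51 + 43/102 + 59/102 + 1 = 143/51 ≈ 2.804 bits/symbol.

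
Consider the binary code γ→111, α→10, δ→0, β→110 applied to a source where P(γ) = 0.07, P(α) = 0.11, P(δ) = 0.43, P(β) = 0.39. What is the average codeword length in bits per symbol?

L̄ = Σ pᵢ·ℓᵢ = 0.07·3 + 0.11·2 + 0.43·1 + 0.39·3 = 2.03 bits/symbol.

2.03 bits/symbol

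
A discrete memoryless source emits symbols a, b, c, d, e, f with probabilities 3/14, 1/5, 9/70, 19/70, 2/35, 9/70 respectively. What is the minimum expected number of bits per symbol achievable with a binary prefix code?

2.5 bits/symbol

Repeatedly combine the two least-probable nodes; the expected code length is the sum of the merged weights.
merge 2/35 + 9/70 → 13/70
merge 9/70 + 13/70 → 11/35
merge 1/5 + 3/14 → 29/70
merge 19/70 + 11/35 → 41/70
merge 29/70 + 41/70 → 1
L = 13/70 + 11/35 + 29/70 + 41/70 + 1 = 5/2 = 2.5 bits/symbol.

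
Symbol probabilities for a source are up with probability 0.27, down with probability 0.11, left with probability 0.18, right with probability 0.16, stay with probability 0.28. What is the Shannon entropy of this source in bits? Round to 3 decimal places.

2.243 bits

H = −Σ pᵢ log₂ pᵢ.
−0.27·log₂(0.27) = 0.5100
−0.11·log₂(0.11) = 0.3503
−0.18·log₂(0.18) = 0.4453
−0.16·log₂(0.16) = 0.4230
−0.28·log₂(0.28) = 0.5142
Sum ≈ 2.2429 → 2.243 bits.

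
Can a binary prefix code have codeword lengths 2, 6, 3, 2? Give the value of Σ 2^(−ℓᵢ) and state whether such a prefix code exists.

0.640625; yes

With common denominator 2^6 = 64: Σ 2^(−ℓᵢ) = 16/64 + 1/64 + 8/64 + 16/64 = 41/64 = 0.640625.
Kraft's inequality requires Σ ≤ 1; here Σ = 0.640625 ≤ 1, so such a prefix code exists.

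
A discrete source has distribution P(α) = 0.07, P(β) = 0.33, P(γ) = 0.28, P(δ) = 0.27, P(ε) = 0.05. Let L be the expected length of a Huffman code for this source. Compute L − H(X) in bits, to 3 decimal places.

Entropy H = −Σ p log₂ p ≈ 2.0367 bits.
Huffman merges: 1/20+7/100→3/25; 3/25+27/100→39/100; 7/25+33/100→61/100; 39/100+61/100→1. L = 53/25 ≈ 2.1200.
L − H = 2.1200 − 2.0367 = 0.083 bits.

0.083 bits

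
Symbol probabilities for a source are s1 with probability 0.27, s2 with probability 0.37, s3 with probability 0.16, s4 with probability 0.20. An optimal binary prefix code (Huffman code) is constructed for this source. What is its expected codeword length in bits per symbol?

1.99 bits/symbol

Repeatedly combine the two least-probable nodes; the expected code length is the sum of the merged weights.
merge 4/25 + 1/5 → 9/25
merge 27/100 + 9/25 → 63/100
merge 37/100 + 63/100 → 1
L = 9/25 + 63/100 + 1 = 199/100 = 1.99 bits/symbol.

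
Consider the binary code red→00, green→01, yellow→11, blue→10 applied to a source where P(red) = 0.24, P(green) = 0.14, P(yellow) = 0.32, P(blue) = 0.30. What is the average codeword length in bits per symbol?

2 bits/symbol

L̄ = Σ pᵢ·ℓᵢ = 0.24·2 + 0.14·2 + 0.32·2 + 0.30·2 = 2 bits/symbol.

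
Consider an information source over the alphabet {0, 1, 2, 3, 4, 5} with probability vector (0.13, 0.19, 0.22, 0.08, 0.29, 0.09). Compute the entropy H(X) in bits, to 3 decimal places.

H = −Σ pᵢ log₂ pᵢ.
−0.13·log₂(0.13) = 0.3826
−0.19·log₂(0.19) = 0.4552
−0.22·log₂(0.22) = 0.4806
−0.08·log₂(0.08) = 0.2915
−0.29·log₂(0.29) = 0.5179
−0.09·log₂(0.09) = 0.3127
Sum ≈ 2.4405 → 2.441 bits.

2.441 bits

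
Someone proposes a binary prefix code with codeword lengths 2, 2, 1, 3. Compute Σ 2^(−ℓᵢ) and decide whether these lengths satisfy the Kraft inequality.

With common denominator 2^3 = 8: Σ 2^(−ℓᵢ) = 2/8 + 2/8 + 4/8 + 1/8 = 9/8 = 1.125.
Kraft's inequality requires Σ ≤ 1; here Σ = 1.125 > 1, so no such prefix code exists.

1.125; no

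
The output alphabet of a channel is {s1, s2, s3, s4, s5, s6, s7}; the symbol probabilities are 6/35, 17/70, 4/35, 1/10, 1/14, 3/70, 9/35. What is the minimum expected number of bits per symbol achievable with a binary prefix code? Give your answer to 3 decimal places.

2.614 bits/symbol

Repeatedly combine the two least-probable nodes; the expected code length is the sum of the merged weights.
merge 3/70 + 1/14 → 4/35
merge 1/10 + 4/35 → 3/14
merge 4/35 + 6/35 → 2/7
merge 3/14 + 17/70 → 16/35
merge 9/35 + 2/7 → 19/35
merge 16/35 + 19/35 → 1
L = 4/35 + 3/14 + 2/7 + 16/35 + 19/35 + 1 = 183/70 ≈ 2.614 bits/symbol.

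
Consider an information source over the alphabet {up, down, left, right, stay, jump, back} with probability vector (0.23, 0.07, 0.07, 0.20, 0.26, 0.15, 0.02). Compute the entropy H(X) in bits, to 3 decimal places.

2.518 bits

H = −Σ pᵢ log₂ pᵢ.
−0.23·log₂(0.23) = 0.4877
−0.07·log₂(0.07) = 0.2686
−0.07·log₂(0.07) = 0.2686
−0.20·log₂(0.20) = 0.4644
−0.26·log₂(0.26) = 0.5053
−0.15·log₂(0.15) = 0.4105
−0.02·log₂(0.02) = 0.1129
Sum ≈ 2.5179 → 2.518 bits.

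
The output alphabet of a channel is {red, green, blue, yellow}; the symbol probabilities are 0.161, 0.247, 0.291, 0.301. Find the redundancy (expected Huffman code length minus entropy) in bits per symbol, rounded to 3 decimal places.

0.038 bits

Entropy H = −Σ p log₂ p ≈ 1.9621 bits.
Huffman merges: 161/1000+247/1000→51/125; 291/1000+301/1000→74/125; 51/125+74/125→1. L = 2 ≈ 2.0000.
L − H = 2.0000 − 1.9621 = 0.038 bits.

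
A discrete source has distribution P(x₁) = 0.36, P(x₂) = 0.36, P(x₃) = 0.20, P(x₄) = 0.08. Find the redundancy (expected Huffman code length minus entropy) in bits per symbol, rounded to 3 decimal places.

0.103 bits

Entropy H = −Σ p log₂ p ≈ 1.8171 bits.
Huffman merges: 2/25+1/5→7/25; 7/25+9/25→16/25; 9/25+16/25→1. L = 48/25 ≈ 1.9200.
L − H = 1.9200 − 1.8171 = 0.103 bits.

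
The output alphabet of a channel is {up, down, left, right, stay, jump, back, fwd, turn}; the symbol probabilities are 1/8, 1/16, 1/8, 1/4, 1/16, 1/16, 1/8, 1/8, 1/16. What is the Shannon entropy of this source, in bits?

3 bits

Each probability is a power of 1/2, so log₂(1/p) is an integer.
H = Σ p·log₂(1/p) = 1/8·3 + 1/16·4 + 1/8·3 + 1/4·2 + 1/16·4 + 1/16·4 + 1/8·3 + 1/8·3 + 1/16·4 = 3 bits.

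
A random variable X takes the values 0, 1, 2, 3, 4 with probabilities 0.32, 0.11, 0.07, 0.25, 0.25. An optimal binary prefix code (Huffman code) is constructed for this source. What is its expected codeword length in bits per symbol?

Repeatedly combine the two least-probable nodes; the expected code length is the sum of the merged weights.
merge 7/100 + 11/100 → 9/50
merge 9/50 + 1/4 → 43/100
merge 1/4 + 8/25 → 57/100
merge 43/100 + 57/100 → 1
L = 9/50 + 43/100 + 57/100 + 1 = 109/50 = 2.18 bits/symbol.

2.18 bits/symbol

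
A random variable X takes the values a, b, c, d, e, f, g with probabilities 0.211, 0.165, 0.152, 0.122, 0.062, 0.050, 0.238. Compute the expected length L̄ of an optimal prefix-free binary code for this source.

Repeatedly combine the two least-probable nodes; the expected code length is the sum of the merged weights.
merge 1/20 + 31/500 → 14/125
merge 14/125 + 61/500 → 117/500
merge 19/125 + 33/200 → 317/1000
merge 211/1000 + 117/500 → 89/200
merge 119/500 + 317/1000 → 111/200
merge 89/200 + 111/200 → 1
L = 14/125 + 117/500 + 317/1000 + 89/200 + 111/200 + 1 = 2663/1000 = 2.663 bits/symbol.

2.663 bits/symbol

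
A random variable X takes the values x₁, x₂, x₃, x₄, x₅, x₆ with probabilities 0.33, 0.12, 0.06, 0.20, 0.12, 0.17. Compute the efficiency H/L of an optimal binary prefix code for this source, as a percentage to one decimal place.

Entropy H = −Σ p log₂ p ≈ 2.4045 bits.
Huffman merges: 3/50+3/25→9/50; 3/25+17/100→29/100; 9/50+1/5→19/50; 29/100+33/100→31/50; 19/50+31/50→1. L = 247/100 ≈ 2.4700.
Efficiency = H/L = 2.4045/2.4700 = 97.3%.

97.3%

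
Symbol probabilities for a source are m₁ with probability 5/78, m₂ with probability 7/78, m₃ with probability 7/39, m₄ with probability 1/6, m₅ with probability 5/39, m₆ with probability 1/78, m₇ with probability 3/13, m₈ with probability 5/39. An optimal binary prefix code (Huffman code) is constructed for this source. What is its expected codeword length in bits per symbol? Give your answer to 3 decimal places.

2.833 bits/symbol

Repeatedly combine the two least-probable nodes; the expected code length is the sum of the merged weights.
merge 1/78 + 5/78 → 1/13
merge 1/13 + 7/78 → 1/6
merge 5/39 + 5/39 → 10/39
merge 1/6 + 1/6 → 1/3
merge 7/39 + 3/13 → 16/39
merge 10/39 + 1/3 → 23/39
merge 16/39 + 23/39 → 1
L = 1/13 + 1/6 + 10/39 + 1/3 + 16/39 + 23/39 + 1 = 17/6 ≈ 2.833 bits/symbol.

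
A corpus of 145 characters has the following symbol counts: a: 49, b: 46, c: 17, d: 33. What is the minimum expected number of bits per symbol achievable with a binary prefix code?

2 bits/symbol

Probabilities are the counts divided by 145.
Repeatedly combine the two least-probable nodes; the expected code length is the sum of the merged weights.
merge 17/145 + 33/145 → 10/29
merge 46/145 + 49/145 → 19/29
merge 10/29 + 19/29 → 1
L = 10/29 + 19/29 + 1 = 2 bits/symbol.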